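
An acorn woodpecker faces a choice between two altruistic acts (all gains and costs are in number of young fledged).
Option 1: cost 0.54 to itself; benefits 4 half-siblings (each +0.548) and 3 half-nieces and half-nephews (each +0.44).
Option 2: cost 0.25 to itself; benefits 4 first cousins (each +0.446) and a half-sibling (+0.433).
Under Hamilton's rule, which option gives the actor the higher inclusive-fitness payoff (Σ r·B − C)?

Option 1: r to a half-sibling = 0.25.
Option 1: r to a half-niece or half-nephew = 0.125.
Option 1: Σ r·B − C = (4·0.25·0.548 + 3·0.125·0.44) − 0.54 = 0.173.
Option 2: r to a first cousin = 0.125.
Option 2: r to a half-sibling = 0.25.
Option 2: Σ r·B − C = (4·0.125·0.446 + 1·0.25·0.433) − 0.25 = 0.08125.
Option 1 has the higher net inclusive-fitness payoff.

Option 1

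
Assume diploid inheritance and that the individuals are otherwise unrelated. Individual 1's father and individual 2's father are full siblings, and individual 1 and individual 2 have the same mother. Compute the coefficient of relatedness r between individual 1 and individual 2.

Relatedness sums over independent paths through distinct common ancestors.
Individual 1 and individual 2 are related in two ways: first cousins through their fathers (r = 1/8) and half-sibs through their shared mother (r = 1/4).
r = 1/8 + 1/4 = 3/8 = 0.375.

0.375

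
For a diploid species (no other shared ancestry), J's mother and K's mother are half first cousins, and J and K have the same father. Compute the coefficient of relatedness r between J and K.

0.265625

Independent pedigree routes through distinct common ancestors add.
J and K are related in two ways: half second cousins through their mothers (r = 1/64) and half-sibs through their shared father (r = 1/4).
r = 1/64 + 1/4 = 17/64 = 0.265625.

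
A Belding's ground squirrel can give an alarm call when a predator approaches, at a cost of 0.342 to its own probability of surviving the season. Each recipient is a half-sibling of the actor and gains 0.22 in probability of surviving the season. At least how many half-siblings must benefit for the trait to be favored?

r to a half-sibling = 0.25 (half-sibs share one parent — one path of length 2: r = (1/2)^2 = 1/4).
Hamilton's rule: n·r·B > C  ⇒  n > C/(r·B) = 0.342/(0.25·0.22) = 6.218.
The smallest integer exceeding 6.218 is 7.

7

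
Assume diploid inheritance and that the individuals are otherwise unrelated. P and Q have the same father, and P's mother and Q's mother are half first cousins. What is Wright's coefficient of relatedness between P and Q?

0.265625

Relatedness sums over independent paths through distinct common ancestors.
P and Q are related in two ways: half-sibs through their shared father (r = 1/4) and half second cousins through their mothers (r = 1/64).
r = 1/4 + 1/64 = 17/64 = 0.265625.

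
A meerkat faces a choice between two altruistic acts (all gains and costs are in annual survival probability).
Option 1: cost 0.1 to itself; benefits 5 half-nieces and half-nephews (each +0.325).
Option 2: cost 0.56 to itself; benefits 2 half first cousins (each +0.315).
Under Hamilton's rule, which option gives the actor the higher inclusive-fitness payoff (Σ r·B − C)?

Option 1: r to a half-niece or half-nephew = 0.125.
Option 1: Σ r·B − C = (5·0.125·0.325) − 0.1 = 0.103125.
Option 2: r to a half first cousin = 0.0625.
Option 2: Σ r·B − C = (2·0.0625·0.315) − 0.56 = -0.520625.
Option 1 has the higher net inclusive-fitness payoff.

Option 1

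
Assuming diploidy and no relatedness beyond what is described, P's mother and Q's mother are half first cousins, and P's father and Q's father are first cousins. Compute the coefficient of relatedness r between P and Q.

0.046875

Independent pedigree routes through distinct common ancestors add.
P and Q are related in two ways: half second cousins through their mothers (r = 1/64) and second cousins through their fathers (r = 1/32).
r = 1/64 + 1/32 = 0.046875.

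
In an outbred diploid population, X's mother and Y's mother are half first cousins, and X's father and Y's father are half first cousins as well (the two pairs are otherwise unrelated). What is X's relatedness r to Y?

Relatedness sums over independent paths through distinct common ancestors.
X and Y are related in two ways: half second cousins through their mothers (r = 1/64) and half second cousins through their fathers (r = 1/64).
r = 1/64 + 1/64 = 1/32 = 0.03125.

0.03125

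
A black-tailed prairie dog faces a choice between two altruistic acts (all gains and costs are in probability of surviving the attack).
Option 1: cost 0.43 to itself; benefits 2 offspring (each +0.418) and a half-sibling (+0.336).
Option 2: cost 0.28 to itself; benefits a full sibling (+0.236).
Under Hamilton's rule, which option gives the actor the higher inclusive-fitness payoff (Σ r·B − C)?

Option 1

Option 1: r to an offspring = 0.5.
Option 1: r to a half-sibling = 0.25.
Option 1: Σ r·B − C = (2·0.5·0.418 + 1·0.25·0.336) − 0.43 = 0.072.
Option 2: r to a full sibling = 0.5.
Option 2: Σ r·B − C = (1·0.5·0.236) − 0.28 = -0.162.
Option 1 has the higher net inclusive-fitness payoff.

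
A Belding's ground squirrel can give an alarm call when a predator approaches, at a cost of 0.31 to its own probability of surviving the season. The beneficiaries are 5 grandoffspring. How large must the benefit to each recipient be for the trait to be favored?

0.248

r to a grandoffspring = 0.25 (two parent–offspring links: r = (1/2)^2 = 1/4).
Hamilton's rule with n recipients of equal r: n·r·B > C, so B > C/(n·r) = 0.31/(5·0.25) = 0.248.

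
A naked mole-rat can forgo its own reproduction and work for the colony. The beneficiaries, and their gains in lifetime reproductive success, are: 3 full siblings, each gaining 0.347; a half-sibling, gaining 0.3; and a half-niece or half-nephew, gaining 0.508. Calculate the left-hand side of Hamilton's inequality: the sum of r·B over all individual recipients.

r to a full sibling = 1/2 (full sibs share both parents — two paths of length 2: r = 2·(1/2)^2 = 1/2).
r to a half-sibling = 1/4 (half-sibs share one parent — one path of length 2: r = (1/2)^2 = 1/4).
r to a half-niece or half-nephew = 0.125 (half-aunt/uncle↔niece/nephew: one path of length 3: r = (1/2)^3 = 1/8).
Summing one r·B term per recipient: 3·0.5·0.347 + 1·0.25·0.3 + 1·0.125·0.508 = 0.659.

0.659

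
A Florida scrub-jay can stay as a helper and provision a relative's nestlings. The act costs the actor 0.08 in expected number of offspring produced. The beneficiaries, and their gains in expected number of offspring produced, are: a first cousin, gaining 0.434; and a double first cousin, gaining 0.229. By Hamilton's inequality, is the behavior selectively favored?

Hamilton's rule: the trait is favored when the sum of r·B over every recipient exceeds the actor's cost C.
r to a first cousin = 0.125 (first cousins share one grandparent pair — two paths of length 4: r = 2·(1/2)^4 = 1/8).
r to a double first cousin = 1/4 (double first cousins share both grandparent pairs — four paths of length 4: r = 4·(1/2)^4 = 1/4).
Summing one r·B term per recipient: 1·0.125·0.434 + 1·0.25·0.229 = 0.1115.
0.1115 > 0.08: the indirect benefit exceeds the cost.

Yes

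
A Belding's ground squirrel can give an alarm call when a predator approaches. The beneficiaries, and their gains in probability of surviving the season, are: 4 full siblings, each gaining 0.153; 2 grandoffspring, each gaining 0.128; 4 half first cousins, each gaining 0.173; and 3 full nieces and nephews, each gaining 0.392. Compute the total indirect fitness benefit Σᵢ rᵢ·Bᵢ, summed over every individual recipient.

0.70725

r to a full sibling = 1/2 (full sibs share both parents — two paths of length 2: r = 2·(1/2)^2 = 1/2).
r to a grandoffspring = 0.25 (two parent–offspring links: r = (1/2)^2 = 1/4).
r to a half first cousin = 0.0625 (half first cousins share one grandparent — one path of length 4: r = (1/2)^4 = 1/16).
r to a full niece or nephew = 0.25 (full aunt/uncle↔niece/nephew: two paths of length 3 through the shared grandparent pair: r = 2·(1/2)^3 = 1/4).
Summing one r·B term per recipient: 4·0.5·0.153 + 2·0.25·0.128 + 4·0.0625·0.173 + 3·0.25·0.392 = 0.70725.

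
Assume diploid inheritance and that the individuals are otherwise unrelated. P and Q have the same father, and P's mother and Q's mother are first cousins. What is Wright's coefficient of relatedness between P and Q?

Wright's path rule: contributions from independent ancestry routes add.
P and Q are related in two ways: half-sibs through their shared father (r = 1/4) and second cousins through their mothers (r = 1/32).
r = 1/4 + 1/32 = 9/32 = 0.28125.

0.28125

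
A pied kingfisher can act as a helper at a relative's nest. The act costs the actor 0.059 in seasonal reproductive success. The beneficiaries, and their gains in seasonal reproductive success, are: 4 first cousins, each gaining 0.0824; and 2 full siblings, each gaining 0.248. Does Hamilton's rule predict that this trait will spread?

Yes

Hamilton's rule: the trait is favored when the sum of r·B over every recipient exceeds the actor's cost C.
r to a first cousin = 0.125 (first cousins share one grandparent pair — two paths of length 4: r = 2·(1/2)^4 = 1/8).
r to a full sibling = 1/2 (full sibs share both parents — two paths of length 2: r = 2·(1/2)^2 = 1/2).
Summing one r·B term per recipient: 4·0.125·0.0824 + 2·0.5·0.248 = 0.2892.
0.2892 > 0.059: the indirect benefit exceeds the cost.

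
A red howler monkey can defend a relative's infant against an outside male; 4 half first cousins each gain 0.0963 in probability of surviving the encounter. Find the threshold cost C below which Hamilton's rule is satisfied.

0.024075

r to a half first cousin = 0.0625 (half first cousins share one grandparent — one path of length 4: r = (1/2)^4 = 1/16).
Hamilton's rule: n·r·B > C, so the trait is favored while C < n·r·B = 4·0.0625·0.0963 = 0.024075.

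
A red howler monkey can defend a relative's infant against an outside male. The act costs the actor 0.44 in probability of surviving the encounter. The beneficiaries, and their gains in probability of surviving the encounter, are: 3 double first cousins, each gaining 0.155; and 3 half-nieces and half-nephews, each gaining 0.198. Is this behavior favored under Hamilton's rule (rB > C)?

No

Hamilton's rule: the trait is favored when the sum of r·B over every recipient exceeds the actor's cost C.
r to a double first cousin = 1/4 (double first cousins share both grandparent pairs — four paths of length 4: r = 4·(1/2)^4 = 1/4).
r to a half-niece or half-nephew = 1/8 (half-aunt/uncle↔niece/nephew: one path of length 3: r = (1/2)^3 = 1/8).
Summing one r·B term per recipient: 3·0.25·0.155 + 3·0.125·0.198 = 0.1905.
0.1905 < 0.44: the indirect benefit is less than the cost.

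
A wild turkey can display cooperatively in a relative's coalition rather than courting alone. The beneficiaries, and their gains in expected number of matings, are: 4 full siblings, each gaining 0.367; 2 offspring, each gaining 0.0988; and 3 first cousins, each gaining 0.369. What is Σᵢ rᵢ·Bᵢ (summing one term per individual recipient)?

0.971175

r to a full sibling = 1/2 (full sibs share both parents — two paths of length 2: r = 2·(1/2)^2 = 1/2).
r to an offspring = 0.5 (one parent–offspring link: r = (1/2)^1 = 1/2).
r to a first cousin = 0.125 (first cousins share one grandparent pair — two paths of length 4: r = 2·(1/2)^4 = 1/8).
Summing one r·B term per recipient: 4·0.5·0.367 + 2·0.5·0.0988 + 3·0.125·0.369 = 0.971175.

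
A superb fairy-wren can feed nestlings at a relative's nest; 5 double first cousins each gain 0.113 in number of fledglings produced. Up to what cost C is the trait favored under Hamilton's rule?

0.14125

r to a double first cousin = 0.25 (double first cousins share both grandparent pairs — four paths of length 4: r = 4·(1/2)^4 = 1/4).
Hamilton's rule: n·r·B > C, so the trait is favored while C < n·r·B = 5·0.25·0.113 = 0.14125.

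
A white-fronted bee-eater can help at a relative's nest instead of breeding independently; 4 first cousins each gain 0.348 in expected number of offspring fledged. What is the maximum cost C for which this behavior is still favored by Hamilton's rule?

0.174

r to a first cousin = 1/8 (first cousins share one grandparent pair — two paths of length 4: r = 2·(1/2)^4 = 1/8).
Hamilton's rule: n·r·B > C, so the trait is favored while C < n·r·B = 4·0.125·0.348 = 0.174.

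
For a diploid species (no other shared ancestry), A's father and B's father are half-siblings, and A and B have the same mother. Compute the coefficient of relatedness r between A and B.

0.3125

Wright's path rule: contributions from independent ancestry routes add.
A and B are related in two ways: half first cousins through their fathers (r = 1/16) and half-sibs through their shared mother (r = 1/4).
r = 1/16 + 1/4 = 0.3125.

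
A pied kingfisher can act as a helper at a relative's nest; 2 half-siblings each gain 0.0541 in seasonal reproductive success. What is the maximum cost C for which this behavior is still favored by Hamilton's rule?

r to a half-sibling = 1/4 (half-sibs share one parent — one path of length 2: r = (1/2)^2 = 1/4).
Hamilton's rule: n·r·B > C, so the trait is favored while C < n·r·B = 2·0.25·0.0541 = 0.02705.

0.02705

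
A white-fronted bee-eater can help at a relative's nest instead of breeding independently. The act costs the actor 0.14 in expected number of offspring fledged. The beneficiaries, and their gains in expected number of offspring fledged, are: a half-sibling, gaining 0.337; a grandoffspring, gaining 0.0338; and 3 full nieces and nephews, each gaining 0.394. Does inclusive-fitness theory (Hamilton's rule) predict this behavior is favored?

Hamilton's rule: the trait is favored when the sum of r·B over every recipient exceeds the actor's cost C.
r to a half-sibling = 0.25 (half-sibs share one parent — one path of length 2: r = (1/2)^2 = 1/4).
r to a grandoffspring = 0.25 (two parent–offspring links: r = (1/2)^2 = 1/4).
r to a full niece or nephew = 0.25 (full aunt/uncle↔niece/nephew: two paths of length 3 through the shared grandparent pair: r = 2·(1/2)^3 = 1/4).
Summing one r·B term per recipient: 1·0.25·0.337 + 1·0.25·0.0338 + 3·0.25·0.394 = 0.3882.
0.3882 > 0.14: the indirect benefit exceeds the cost.

Yes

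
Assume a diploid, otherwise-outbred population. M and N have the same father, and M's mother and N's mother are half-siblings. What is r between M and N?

Independent pedigree routes through distinct common ancestors add.
M and N are related in two ways: half-sibs through their shared father (r = 1/4) and half first cousins through their mothers (r = 1/16).
r = 1/4 + 1/16 = 5/16 = 0.3125.

0.3125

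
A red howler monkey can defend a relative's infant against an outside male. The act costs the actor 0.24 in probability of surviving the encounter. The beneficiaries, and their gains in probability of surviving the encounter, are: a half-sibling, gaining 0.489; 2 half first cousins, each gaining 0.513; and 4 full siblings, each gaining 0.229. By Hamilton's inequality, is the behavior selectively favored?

Hamilton's rule: the trait is favored when the sum of r·B over every recipient exceeds the actor's cost C.
r to a half-sibling = 1/4 (half-sibs share one parent — one path of length 2: r = (1/2)^2 = 1/4).
r to a half first cousin = 0.0625 (half first cousins share one grandparent — one path of length 4: r = (1/2)^4 = 1/16).
r to a full sibling = 1/2 (full sibs share both parents — two paths of length 2: r = 2·(1/2)^2 = 1/2).
Summing one r·B term per recipient: 1·0.25·0.489 + 2·0.0625·0.513 + 4·0.5·0.229 = 0.644375.
0.644375 > 0.24: the indirect benefit exceeds the cost.

Yes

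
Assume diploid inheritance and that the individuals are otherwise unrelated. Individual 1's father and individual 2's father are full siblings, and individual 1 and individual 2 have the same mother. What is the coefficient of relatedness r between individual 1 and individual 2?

0.375

Independent pedigree routes through distinct common ancestors add.
Individual 1 and individual 2 are related in two ways: first cousins through their fathers (r = 1/8) and half-sibs through their shared mother (r = 1/4).
r = 1/8 + 1/4 = 0.375.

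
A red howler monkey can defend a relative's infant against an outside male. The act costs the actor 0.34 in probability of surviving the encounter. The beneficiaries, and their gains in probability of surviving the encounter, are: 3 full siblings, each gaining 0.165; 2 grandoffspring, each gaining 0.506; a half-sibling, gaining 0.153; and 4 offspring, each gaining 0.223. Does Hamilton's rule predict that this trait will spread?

Hamilton's rule: the trait is favored when the sum of r·B over every recipient exceeds the actor's cost C.
r to a full sibling = 0.5 (full sibs share both parents — two paths of length 2: r = 2·(1/2)^2 = 1/2).
r to a grandoffspring = 1/4 (two parent–offspring links: r = (1/2)^2 = 1/4).
r to a half-sibling = 1/4 (half-sibs share one parent — one path of length 2: r = (1/2)^2 = 1/4).
r to an offspring = 1/2 (one parent–offspring link: r = (1/2)^1 = 1/2).
Summing one r·B term per recipient: 3·0.5·0.165 + 2·0.25·0.506 + 1·0.25·0.153 + 4·0.5·0.223 = 0.98475.
0.98475 > 0.34: the indirect benefit exceeds the cost.

Yes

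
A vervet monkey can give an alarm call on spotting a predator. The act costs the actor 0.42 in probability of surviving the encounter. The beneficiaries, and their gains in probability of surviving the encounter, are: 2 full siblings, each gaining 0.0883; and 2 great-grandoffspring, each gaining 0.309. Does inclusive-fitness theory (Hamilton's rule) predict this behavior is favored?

Hamilton's rule: the trait is favored when the sum of r·B over every recipient exceeds the actor's cost C.
r to a full sibling = 0.5 (full sibs share both parents — two paths of length 2: r = 2·(1/2)^2 = 1/2).
r to a great-grandoffspring = 0.125 (three parent–offspring links: r = (1/2)^3 = 1/8).
Summing one r·B term per recipient: 2·0.5·0.0883 + 2·0.125·0.309 = 0.16555.
0.16555 < 0.42: the indirect benefit is less than the cost.

No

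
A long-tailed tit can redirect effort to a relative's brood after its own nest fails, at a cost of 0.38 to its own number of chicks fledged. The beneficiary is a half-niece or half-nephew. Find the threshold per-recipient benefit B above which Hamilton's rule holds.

3.04

r to a half-niece or half-nephew = 0.125 (half-aunt/uncle↔niece/nephew: one path of length 3: r = (1/2)^3 = 1/8).
Hamilton's rule with n recipients of equal r: n·r·B > C, so B > C/(n·r) = 0.38/(1·0.125) = 3.04.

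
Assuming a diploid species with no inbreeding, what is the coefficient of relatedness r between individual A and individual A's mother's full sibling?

Each parent–offspring link contributes a factor of 1/2, and independent paths through distinct common ancestors add.
Full aunt/uncle↔niece/nephew: two paths of length 3 through the shared grandparent pair: r = 2·(1/2)^3 = 1/4.

0.25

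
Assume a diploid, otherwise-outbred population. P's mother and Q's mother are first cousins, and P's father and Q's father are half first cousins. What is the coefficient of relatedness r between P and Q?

0.046875

Independent pedigree routes through distinct common ancestors add.
P and Q are related in two ways: second cousins through their mothers (r = 1/32) and half second cousins through their fathers (r = 1/64).
r = 1/32 + 1/64 = 3/64 = 0.046875.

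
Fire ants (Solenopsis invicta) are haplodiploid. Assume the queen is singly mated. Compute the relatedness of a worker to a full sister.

0.75

Haplodiploid full sisters inherit their father's entire haploid genome identically (contributing 1/2) and on average half of their mother's contribution (1/2 · 1/2 = 1/4); r = 1/2 + 1/4 = 3/4.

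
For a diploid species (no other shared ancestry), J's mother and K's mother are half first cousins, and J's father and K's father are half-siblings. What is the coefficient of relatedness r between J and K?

Wright's path rule: contributions from independent ancestry routes add.
J and K are related in two ways: half second cousins through their mothers (r = 1/64) and half first cousins through their fathers (r = 1/16).
r = 1/64 + 1/16 = 5/64 = 0.078125.

0.078125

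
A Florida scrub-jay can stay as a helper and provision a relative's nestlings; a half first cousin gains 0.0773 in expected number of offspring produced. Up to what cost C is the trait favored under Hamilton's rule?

r to a half first cousin = 0.0625 (half first cousins share one grandparent — one path of length 4: r = (1/2)^4 = 1/16).
Hamilton's rule: n·r·B > C, so the trait is favored while C < n·r·B = 1·0.0625·0.0773 = 0.00483125.

0.00483125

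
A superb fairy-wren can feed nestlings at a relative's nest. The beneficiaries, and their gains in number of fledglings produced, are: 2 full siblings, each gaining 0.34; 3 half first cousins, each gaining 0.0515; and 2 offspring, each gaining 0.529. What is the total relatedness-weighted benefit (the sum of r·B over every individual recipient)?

r to a full sibling = 0.5 (full sibs share both parents — two paths of length 2: r = 2·(1/2)^2 = 1/2).
r to a half first cousin = 1/16 (half first cousins share one grandparent — one path of length 4: r = (1/2)^4 = 1/16).
r to an offspring = 1/2 (one parent–offspring link: r = (1/2)^1 = 1/2).
Summing one r·B term per recipient: 2·0.5·0.34 + 3·0.0625·0.0515 + 2·0.5·0.529 = 0.87865625.

0.87865625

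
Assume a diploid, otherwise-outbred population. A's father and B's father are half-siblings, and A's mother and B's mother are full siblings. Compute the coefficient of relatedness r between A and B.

0.1875

With two independent routes of shared ancestry, r is the sum of the two contributions.
A and B are related in two ways: half first cousins through their fathers (r = 1/16) and first cousins through their mothers (r = 1/8).
r = 1/16 + 1/8 = 3/16 = 0.1875.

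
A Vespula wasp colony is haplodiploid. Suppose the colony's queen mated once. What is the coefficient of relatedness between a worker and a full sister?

0.75

Haplodiploid full sisters inherit their father's entire haploid genome identically (contributing 1/2) and on average half of their mother's contribution (1/2 · 1/2 = 1/4); r = 1/2 + 1/4 = 3/4.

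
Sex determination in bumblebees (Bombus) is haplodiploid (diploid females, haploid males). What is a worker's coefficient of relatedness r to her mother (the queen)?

0.5

One meiotic link between diploid queen and diploid daughter: r = 1/2.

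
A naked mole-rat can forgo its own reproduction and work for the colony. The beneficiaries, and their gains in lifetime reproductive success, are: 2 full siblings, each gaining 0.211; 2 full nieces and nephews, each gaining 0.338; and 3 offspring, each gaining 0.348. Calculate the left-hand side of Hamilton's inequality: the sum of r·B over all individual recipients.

r to a full sibling = 1/2 (full sibs share both parents — two paths of length 2: r = 2·(1/2)^2 = 1/2).
r to a full niece or nephew = 0.25 (full aunt/uncle↔niece/nephew: two paths of length 3 through the shared grandparent pair: r = 2·(1/2)^3 = 1/4).
r to an offspring = 1/2 (one parent–offspring link: r = (1/2)^1 = 1/2).
Summing one r·B term per recipient: 2·0.5·0.211 + 2·0.25·0.338 + 3·0.5·0.348 = 0.902.

0.902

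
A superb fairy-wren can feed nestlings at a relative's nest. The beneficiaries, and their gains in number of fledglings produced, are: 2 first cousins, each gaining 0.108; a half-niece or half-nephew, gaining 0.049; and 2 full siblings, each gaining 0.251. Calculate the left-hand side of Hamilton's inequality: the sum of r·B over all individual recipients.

0.284125

r to a first cousin = 1/8 (first cousins share one grandparent pair — two paths of length 4: r = 2·(1/2)^4 = 1/8).
r to a half-niece or half-nephew = 0.125 (half-aunt/uncle↔niece/nephew: one path of length 3: r = (1/2)^3 = 1/8).
r to a full sibling = 1/2 (full sibs share both parents — two paths of length 2: r = 2·(1/2)^2 = 1/2).
Summing one r·B term per recipient: 2·0.125·0.108 + 1·0.125·0.049 + 2·0.5·0.251 = 0.284125.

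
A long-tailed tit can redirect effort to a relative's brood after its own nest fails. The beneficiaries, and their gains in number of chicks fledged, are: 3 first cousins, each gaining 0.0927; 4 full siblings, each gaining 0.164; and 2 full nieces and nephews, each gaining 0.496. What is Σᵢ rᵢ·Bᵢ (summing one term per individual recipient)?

r to a first cousin = 0.125 (first cousins share one grandparent pair — two paths of length 4: r = 2·(1/2)^4 = 1/8).
r to a full sibling = 1/2 (full sibs share both parents — two paths of length 2: r = 2·(1/2)^2 = 1/2).
r to a full niece or nephew = 1/4 (full aunt/uncle↔niece/nephew: two paths of length 3 through the shared grandparent pair: r = 2·(1/2)^3 = 1/4).
Summing one r·B term per recipient: 3·0.125·0.0927 + 4·0.5·0.164 + 2·0.25·0.496 = 0.6107625.

0.6107625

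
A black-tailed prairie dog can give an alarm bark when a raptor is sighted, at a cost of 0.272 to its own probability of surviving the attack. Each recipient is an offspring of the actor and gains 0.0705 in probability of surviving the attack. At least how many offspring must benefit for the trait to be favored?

8

r to an offspring = 0.5 (one parent–offspring link: r = (1/2)^1 = 1/2).
Hamilton's rule: n·r·B > C  ⇒  n > C/(r·B) = 0.272/(0.5·0.0705) = 7.716.
The smallest integer exceeding 7.716 is 8.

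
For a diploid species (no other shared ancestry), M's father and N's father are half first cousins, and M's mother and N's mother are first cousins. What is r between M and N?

Independent pedigree routes through distinct common ancestors add.
M and N are related in two ways: half second cousins through their fathers (r = 1/64) and second cousins through their mothers (r = 1/32).
r = 1/64 + 1/32 = 3/64 = 0.046875.

0.046875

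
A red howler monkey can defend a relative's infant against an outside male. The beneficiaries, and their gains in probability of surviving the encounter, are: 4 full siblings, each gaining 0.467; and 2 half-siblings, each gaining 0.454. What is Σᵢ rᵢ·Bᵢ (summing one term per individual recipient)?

1.161

r to a full sibling = 0.5 (full sibs share both parents — two paths of length 2: r = 2·(1/2)^2 = 1/2).
r to a half-sibling = 0.25 (half-sibs share one parent — one path of length 2: r = (1/2)^2 = 1/4).
Summing one r·B term per recipient: 4·0.5·0.467 + 2·0.25·0.454 = 1.161.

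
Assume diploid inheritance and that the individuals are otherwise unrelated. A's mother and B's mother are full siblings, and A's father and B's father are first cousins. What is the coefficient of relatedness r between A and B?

0.15625

With two independent routes of shared ancestry, r is the sum of the two contributions.
A and B are related in two ways: first cousins through their mothers (r = 1/8) and second cousins through their fathers (r = 1/32).
r = 1/8 + 1/32 = 5/32 = 0.15625.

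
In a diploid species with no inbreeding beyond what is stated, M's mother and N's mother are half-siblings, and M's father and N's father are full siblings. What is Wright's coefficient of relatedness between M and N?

0.1875

With two independent routes of shared ancestry, r is the sum of the two contributions.
M and N are related in two ways: half first cousins through their mothers (r = 1/16) and first cousins through their fathers (r = 1/8).
r = 1/16 + 1/8 = 3/16 = 0.1875.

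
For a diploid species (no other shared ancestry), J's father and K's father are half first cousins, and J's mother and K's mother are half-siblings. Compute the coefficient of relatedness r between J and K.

0.078125

Independent pedigree routes through distinct common ancestors add.
J and K are related in two ways: half second cousins through their fathers (r = 1/64) and half first cousins through their mothers (r = 1/16).
r = 1/64 + 1/16 = 0.078125.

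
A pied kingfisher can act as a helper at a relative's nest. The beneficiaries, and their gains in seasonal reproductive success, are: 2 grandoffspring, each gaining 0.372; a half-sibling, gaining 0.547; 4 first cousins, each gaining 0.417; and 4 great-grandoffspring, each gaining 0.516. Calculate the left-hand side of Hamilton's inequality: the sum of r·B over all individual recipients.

r to a grandoffspring = 1/4 (two parent–offspring links: r = (1/2)^2 = 1/4).
r to a half-sibling = 0.25 (half-sibs share one parent — one path of length 2: r = (1/2)^2 = 1/4).
r to a first cousin = 1/8 (first cousins share one grandparent pair — two paths of length 4: r = 2·(1/2)^4 = 1/8).
r to a great-grandoffspring = 0.125 (three parent–offspring links: r = (1/2)^3 = 1/8).
Summing one r·B term per recipient: 2·0.25·0.372 + 1·0.25·0.547 + 4·0.125·0.417 + 4·0.125·0.516 = 0.78925.

0.78925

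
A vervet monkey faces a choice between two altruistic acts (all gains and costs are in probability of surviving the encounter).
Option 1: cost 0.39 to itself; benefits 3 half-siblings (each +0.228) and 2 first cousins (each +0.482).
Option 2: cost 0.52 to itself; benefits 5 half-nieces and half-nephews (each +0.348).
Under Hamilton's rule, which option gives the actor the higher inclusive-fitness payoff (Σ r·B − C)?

Option 1

Option 1: r to a half-sibling = 0.25.
Option 1: r to a first cousin = 0.125.
Option 1: Σ r·B − C = (3·0.25·0.228 + 2·0.125·0.482) − 0.39 = -0.0985.
Option 2: r to a half-niece or half-nephew = 0.125.
Option 2: Σ r·B − C = (5·0.125·0.348) − 0.52 = -0.3025.
Option 1 has the higher net inclusive-fitness payoff.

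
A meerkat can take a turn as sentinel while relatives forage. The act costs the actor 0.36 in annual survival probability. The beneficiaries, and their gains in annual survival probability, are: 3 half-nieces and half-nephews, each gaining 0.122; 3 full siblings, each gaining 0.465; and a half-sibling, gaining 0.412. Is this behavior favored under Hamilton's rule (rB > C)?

Hamilton's rule: the trait is favored when the sum of r·B over every recipient exceeds the actor's cost C.
r to a half-niece or half-nephew = 0.125 (half-aunt/uncle↔niece/nephew: one path of length 3: r = (1/2)^3 = 1/8).
r to a full sibling = 1/2 (full sibs share both parents — two paths of length 2: r = 2·(1/2)^2 = 1/2).
r to a half-sibling = 0.25 (half-sibs share one parent — one path of length 2: r = (1/2)^2 = 1/4).
Summing one r·B term per recipient: 3·0.125·0.122 + 3·0.5·0.465 + 1·0.25·0.412 = 0.84625.
0.84625 > 0.36: the indirect benefit exceeds the cost.

Yes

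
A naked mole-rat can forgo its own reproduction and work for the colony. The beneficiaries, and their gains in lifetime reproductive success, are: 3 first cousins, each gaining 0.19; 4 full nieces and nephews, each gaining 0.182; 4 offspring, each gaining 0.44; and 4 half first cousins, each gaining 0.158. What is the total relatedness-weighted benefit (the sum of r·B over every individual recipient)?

1.17275

r to a first cousin = 1/8 (first cousins share one grandparent pair — two paths of length 4: r = 2·(1/2)^4 = 1/8).
r to a full niece or nephew = 1/4 (full aunt/uncle↔niece/nephew: two paths of length 3 through the shared grandparent pair: r = 2·(1/2)^3 = 1/4).
r to an offspring = 1/2 (one parent–offspring link: r = (1/2)^1 = 1/2).
r to a half first cousin = 1/16 (half first cousins share one grandparent — one path of length 4: r = (1/2)^4 = 1/16).
Summing one r·B term per recipient: 3·0.125·0.19 + 4·0.25·0.182 + 4·0.5·0.44 + 4·0.0625·0.158 = 1.17275.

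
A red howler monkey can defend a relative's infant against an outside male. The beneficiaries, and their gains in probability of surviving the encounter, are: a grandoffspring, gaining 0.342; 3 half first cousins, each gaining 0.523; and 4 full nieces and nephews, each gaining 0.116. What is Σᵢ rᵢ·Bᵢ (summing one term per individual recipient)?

r to a grandoffspring = 0.25 (two parent–offspring links: r = (1/2)^2 = 1/4).
r to a half first cousin = 0.0625 (half first cousins share one grandparent — one path of length 4: r = (1/2)^4 = 1/16).
r to a full niece or nephew = 0.25 (full aunt/uncle↔niece/nephew: two paths of length 3 through the shared grandparent pair: r = 2·(1/2)^3 = 1/4).
Summing one r·B term per recipient: 1·0.25·0.342 + 3·0.0625·0.523 + 4·0.25·0.116 = 0.2995625.

0.2995625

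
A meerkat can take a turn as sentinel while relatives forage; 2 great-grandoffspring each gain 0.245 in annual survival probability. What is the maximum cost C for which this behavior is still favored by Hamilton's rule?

r to a great-grandoffspring = 1/8 (three parent–offspring links: r = (1/2)^3 = 1/8).
Hamilton's rule: n·r·B > C, so the trait is favored while C < n·r·B = 2·0.125·0.245 = 0.06125.

0.06125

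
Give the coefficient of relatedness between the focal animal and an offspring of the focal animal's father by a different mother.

0.25

Each parent–offspring link contributes a factor of 1/2, and independent paths through distinct common ancestors add.
Half-sibs share one parent — one path of length 2: r = (1/2)^2 = 1/4.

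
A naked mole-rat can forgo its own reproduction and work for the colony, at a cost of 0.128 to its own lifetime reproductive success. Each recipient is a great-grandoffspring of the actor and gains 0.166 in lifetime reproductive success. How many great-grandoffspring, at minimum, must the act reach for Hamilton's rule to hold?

r to a great-grandoffspring = 0.125 (three parent–offspring links: r = (1/2)^3 = 1/8).
Hamilton's rule: n·r·B > C  ⇒  n > C/(r·B) = 0.128/(0.125·0.166) = 6.169.
The smallest integer exceeding 6.169 is 7.

7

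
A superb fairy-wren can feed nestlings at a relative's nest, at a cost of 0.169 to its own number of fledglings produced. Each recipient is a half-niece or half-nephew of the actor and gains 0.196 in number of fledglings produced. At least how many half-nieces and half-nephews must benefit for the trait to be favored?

r to a half-niece or half-nephew = 0.125 (half-aunt/uncle↔niece/nephew: one path of length 3: r = (1/2)^3 = 1/8).
Hamilton's rule: n·r·B > C  ⇒  n > C/(r·B) = 0.169/(0.125·0.196) = 6.898.
The smallest integer exceeding 6.898 is 7.

7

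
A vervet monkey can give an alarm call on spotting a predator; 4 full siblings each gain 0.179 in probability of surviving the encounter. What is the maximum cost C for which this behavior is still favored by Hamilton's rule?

0.358

r to a full sibling = 1/2 (full sibs share both parents — two paths of length 2: r = 2·(1/2)^2 = 1/2).
Hamilton's rule: n·r·B > C, so the trait is favored while C < n·r·B = 4·0.5·0.179 = 0.358.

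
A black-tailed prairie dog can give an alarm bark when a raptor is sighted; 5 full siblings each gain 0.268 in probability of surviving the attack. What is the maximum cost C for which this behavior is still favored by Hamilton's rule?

0.67

r to a full sibling = 1/2 (full sibs share both parents — two paths of length 2: r = 2·(1/2)^2 = 1/2).
Hamilton's rule: n·r·B > C, so the trait is favored while C < n·r·B = 5·0.5·0.268 = 0.67.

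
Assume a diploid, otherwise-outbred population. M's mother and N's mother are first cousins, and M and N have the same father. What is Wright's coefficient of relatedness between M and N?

0.28125

With two independent routes of shared ancestry, r is the sum of the two contributions.
M and N are related in two ways: second cousins through their mothers (r = 1/32) and half-sibs through their shared father (r = 1/4).
r = 1/32 + 1/4 = 0.28125.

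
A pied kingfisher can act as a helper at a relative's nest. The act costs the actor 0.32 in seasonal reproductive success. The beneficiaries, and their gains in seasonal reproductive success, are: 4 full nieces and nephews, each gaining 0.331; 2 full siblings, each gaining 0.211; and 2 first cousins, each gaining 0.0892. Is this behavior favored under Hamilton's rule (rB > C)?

Yes

Hamilton's rule: the trait is favored when the sum of r·B over every recipient exceeds the actor's cost C.
r to a full niece or nephew = 0.25 (full aunt/uncle↔niece/nephew: two paths of length 3 through the shared grandparent pair: r = 2·(1/2)^3 = 1/4).
r to a full sibling = 1/2 (full sibs share both parents — two paths of length 2: r = 2·(1/2)^2 = 1/2).
r to a first cousin = 1/8 (first cousins share one grandparent pair — two paths of length 4: r = 2·(1/2)^4 = 1/8).
Summing one r·B term per recipient: 4·0.25·0.331 + 2·0.5·0.211 + 2·0.125·0.0892 = 0.5643.
0.5643 > 0.32: the indirect benefit exceeds the cost.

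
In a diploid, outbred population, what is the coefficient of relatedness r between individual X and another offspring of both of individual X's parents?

0.5

Each parent–offspring link contributes a factor of 1/2, and independent paths through distinct common ancestors add.
Full sibs share both parents — two paths of length 2: r = 2·(1/2)^2 = 1/2.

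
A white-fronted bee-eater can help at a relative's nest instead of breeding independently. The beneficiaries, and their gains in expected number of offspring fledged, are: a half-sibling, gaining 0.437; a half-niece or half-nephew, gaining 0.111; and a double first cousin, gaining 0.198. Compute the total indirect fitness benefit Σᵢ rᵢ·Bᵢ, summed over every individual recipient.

0.172625

r to a half-sibling = 0.25 (half-sibs share one parent — one path of length 2: r = (1/2)^2 = 1/4).
r to a half-niece or half-nephew = 1/8 (half-aunt/uncle↔niece/nephew: one path of length 3: r = (1/2)^3 = 1/8).
r to a double first cousin = 0.25 (double first cousins share both grandparent pairs — four paths of length 4: r = 4·(1/2)^4 = 1/4).
Summing one r·B term per recipient: 1·0.25·0.437 + 1·0.125·0.111 + 1·0.25·0.198 = 0.172625.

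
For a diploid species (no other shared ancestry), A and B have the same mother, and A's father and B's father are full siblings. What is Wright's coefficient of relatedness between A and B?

0.375

Independent pedigree routes through distinct common ancestors add.
A and B are related in two ways: half-sibs through their shared mother (r = 1/4) and first cousins through their fathers (r = 1/8).
r = 1/4 + 1/8 = 3/8 = 0.375.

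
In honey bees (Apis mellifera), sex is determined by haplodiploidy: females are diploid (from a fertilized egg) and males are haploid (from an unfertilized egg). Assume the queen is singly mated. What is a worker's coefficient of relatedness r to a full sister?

Haplodiploid full sisters inherit their father's entire haploid genome identically (contributing 1/2) and on average half of their mother's contribution (1/2 · 1/2 = 1/4); r = 1/2 + 1/4 = 3/4.

0.75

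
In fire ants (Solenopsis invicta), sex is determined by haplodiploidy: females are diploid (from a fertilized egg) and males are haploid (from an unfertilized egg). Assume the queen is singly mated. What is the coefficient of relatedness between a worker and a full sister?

0.75

Haplodiploid full sisters inherit their father's entire haploid genome identically (contributing 1/2) and on average half of their mother's contribution (1/2 · 1/2 = 1/4); r = 1/2 + 1/4 = 3/4.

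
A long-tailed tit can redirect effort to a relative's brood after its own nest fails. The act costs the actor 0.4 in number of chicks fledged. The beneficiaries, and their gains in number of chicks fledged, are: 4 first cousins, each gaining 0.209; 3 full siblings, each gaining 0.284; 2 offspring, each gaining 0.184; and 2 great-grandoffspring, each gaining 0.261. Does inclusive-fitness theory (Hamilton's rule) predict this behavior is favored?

Hamilton's rule: the trait is favored when the sum of r·B over every recipient exceeds the actor's cost C.
r to a first cousin = 1/8 (first cousins share one grandparent pair — two paths of length 4: r = 2·(1/2)^4 = 1/8).
r to a full sibling = 0.5 (full sibs share both parents — two paths of length 2: r = 2·(1/2)^2 = 1/2).
r to an offspring = 1/2 (one parent–offspring link: r = (1/2)^1 = 1/2).
r to a great-grandoffspring = 0.125 (three parent–offspring links: r = (1/2)^3 = 1/8).
Summing one r·B term per recipient: 4·0.125·0.209 + 3·0.5·0.284 + 2·0.5·0.184 + 2·0.125·0.261 = 0.77975.
0.77975 > 0.4: the indirect benefit exceeds the cost.

Yes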